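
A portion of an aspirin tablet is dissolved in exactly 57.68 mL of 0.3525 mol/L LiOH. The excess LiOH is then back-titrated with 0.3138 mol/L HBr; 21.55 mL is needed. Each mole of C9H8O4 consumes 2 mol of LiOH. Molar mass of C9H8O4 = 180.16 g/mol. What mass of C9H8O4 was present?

Total n(LiOH) added = 0.3525 x 0.05768 = 0.02033 mol.
n(HBr) used = 0.3138 x 0.02155 = 0.006762 mol, which equals the excess n(LiOH).
So n(LiOH) consumed by the sample = 0.02033 - 0.006762 = 0.01357 mol.
n(C9H8O4) = 0.01357 / 2 = 0.006785 mol.
mass = 0.006785 mol x 180.16 g/mol = 1.22 g.

1.22 g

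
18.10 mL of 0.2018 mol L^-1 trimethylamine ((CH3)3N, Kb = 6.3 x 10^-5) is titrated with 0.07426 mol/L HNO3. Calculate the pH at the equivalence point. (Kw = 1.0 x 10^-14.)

5.53

n((CH3)3N) = 0.2018 x 0.01810 = 0.003653 mol; V(HNO3) at equivalence = 0.003653/0.07426 = 0.04919 L.
At equivalence the base is fully converted to (CH3)3NH+; total volume = 0.06729 L, so [(CH3)3NH+] = 0.003653/0.06729 = 0.05428 M.
Ka((CH3)3NH+) = Kw/Kb = 1.0e-14 / 6.3 x 10^-5 = 1.59e-10.
[H^+] = sqrt(Ka x [(CH3)3NH+]) = sqrt(1.59e-10 x 0.05428) = 2.94e-6 M.
pH = -log(2.94e-6) = 5.53.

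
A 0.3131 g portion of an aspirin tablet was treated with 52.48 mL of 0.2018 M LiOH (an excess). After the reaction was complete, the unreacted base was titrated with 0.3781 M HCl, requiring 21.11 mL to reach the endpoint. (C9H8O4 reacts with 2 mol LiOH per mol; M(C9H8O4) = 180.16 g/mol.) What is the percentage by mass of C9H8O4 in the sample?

Total n(LiOH) added = 0.2018 x 0.05248 = 0.01059 mol.
n(HCl) used = 0.3781 x 0.02111 = 0.007982 mol, which equals the excess n(LiOH).
So n(LiOH) consumed by the sample = 0.01059 - 0.007982 = 0.002609 mol.
n(C9H8O4) = 0.002609 / 2 = 0.001304 mol.
mass C9H8O4 = 0.001304 x 180.16 = 0.2350 g, so %C9H8O4 = 0.2350/0.3131 x 100 = 75.1%.

75.1%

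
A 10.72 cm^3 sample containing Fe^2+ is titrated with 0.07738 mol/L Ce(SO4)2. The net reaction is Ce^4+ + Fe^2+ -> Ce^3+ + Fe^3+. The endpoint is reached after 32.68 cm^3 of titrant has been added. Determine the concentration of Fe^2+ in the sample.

0.236 M

n(Ce(SO4)2) = 0.07738 x 0.03268 = 0.002529 mol.
From the balanced equation, 1 mol Ce(SO4)2 reacts with 1 mol Fe^2+, so n(Fe^2+) = 0.002529 x 1/1 = 0.002529 mol.
[Fe^2+] = 0.002529 / 0.01072 L = 0.236 M.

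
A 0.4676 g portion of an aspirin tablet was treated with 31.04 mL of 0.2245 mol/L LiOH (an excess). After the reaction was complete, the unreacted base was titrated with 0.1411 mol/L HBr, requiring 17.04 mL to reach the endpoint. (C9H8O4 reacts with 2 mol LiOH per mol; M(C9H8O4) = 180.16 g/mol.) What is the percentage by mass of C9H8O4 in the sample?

87.9%

Total n(LiOH) added = 0.2245 x 0.03104 = 0.006968 mol.
n(HBr) used = 0.1411 x 0.01704 = 0.002404 mol, which equals the excess n(LiOH).
So n(LiOH) consumed by the sample = 0.006968 - 0.002404 = 0.004564 mol.
n(C9H8O4) = 0.004564 / 2 = 0.002282 mol.
mass C9H8O4 = 0.002282 x 180.16 = 0.4111 g, so %C9H8O4 = 0.4111/0.4676 x 100 = 87.9%.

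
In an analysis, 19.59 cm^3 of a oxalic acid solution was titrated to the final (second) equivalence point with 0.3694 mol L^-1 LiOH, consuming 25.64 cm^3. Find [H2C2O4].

0.242 M

n(LiOH) = 0.3694 x 0.02564 = 0.009471 mol.
At the final (second) equivalence point, 2 mol OH^- react per mol H2C2O4, so n(H2C2O4) = 0.009471 / 2 = 0.004736 mol.
[H2C2O4] = 0.004736 / 0.01959 L = 0.242 M.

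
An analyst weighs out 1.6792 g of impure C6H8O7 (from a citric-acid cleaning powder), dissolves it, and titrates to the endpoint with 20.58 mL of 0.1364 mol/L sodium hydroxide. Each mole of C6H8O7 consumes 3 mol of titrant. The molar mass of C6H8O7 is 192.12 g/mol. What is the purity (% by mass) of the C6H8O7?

10.7%

n(NaOH) = 0.1364 x 0.02058 = 0.002807 mol.
n(C6H8O7) = 0.002807 / 3 = 0.0009357 mol.
mass of C6H8O7 = 0.0009357 x 192.12 = 0.1798 g.
% purity = 0.1798 / 1.6792 x 100 = 10.7%.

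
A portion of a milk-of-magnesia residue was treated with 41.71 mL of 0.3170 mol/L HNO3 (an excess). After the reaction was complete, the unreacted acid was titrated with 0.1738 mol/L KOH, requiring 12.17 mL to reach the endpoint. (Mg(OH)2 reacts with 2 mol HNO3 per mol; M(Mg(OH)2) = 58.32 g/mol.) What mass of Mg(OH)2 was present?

0.324 g

Total n(HNO3) added = 0.3170 x 0.04171 = 0.01322 mol.
n(KOH) used = 0.1738 x 0.01217 = 0.002115 mol, which equals the excess n(HNO3).
So n(HNO3) consumed by the sample = 0.01322 - 0.002115 = 0.01111 mol.
n(Mg(OH)2) = 0.01111 / 2 = 0.005553 mol.
mass = 0.005553 mol x 58.32 g/mol = 0.324 g.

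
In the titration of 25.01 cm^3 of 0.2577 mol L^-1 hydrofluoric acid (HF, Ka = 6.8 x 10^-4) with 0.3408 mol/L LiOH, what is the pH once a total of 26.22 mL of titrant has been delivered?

n(acid) = 0.2577 x 0.02501 = 0.006445 mol; n(LiOH) added = 0.3408 x 0.02622 = 0.008936 mol.
Base is in excess by 0.008936 - 0.006445 = 0.002491 mol in a total volume of 0.05123 L.
[OH^-] = 0.002491/0.05123 = 0.04862 M, so pOH = 1.31 and pH = 14.00 - 1.31 = 12.69.

12.69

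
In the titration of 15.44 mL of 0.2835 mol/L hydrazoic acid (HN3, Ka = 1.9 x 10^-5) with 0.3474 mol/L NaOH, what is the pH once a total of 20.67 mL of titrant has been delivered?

12.89

n(acid) = 0.2835 x 0.01544 = 0.004377 mol; n(NaOH) added = 0.3474 x 0.02067 = 0.007181 mol.
Base is in excess by 0.007181 - 0.004377 = 0.002804 mol in a total volume of 0.03611 L.
[OH^-] = 0.002804/0.03611 = 0.07764 M, so pOH = 1.11 and pH = 14.00 - 1.11 = 12.89.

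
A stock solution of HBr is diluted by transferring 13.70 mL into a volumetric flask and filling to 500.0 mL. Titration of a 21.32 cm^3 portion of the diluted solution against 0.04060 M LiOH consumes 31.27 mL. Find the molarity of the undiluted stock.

2.17 M

n(LiOH) = 0.04060 x 0.03127 = 0.001270 mol.
n(HBr) in the aliquot = 0.001270 mol.
[diluted HBr] = 0.001270 / 0.02132 = 0.05955 M.
Dilution factor = 500.0/13.70 = 36.50, so [stock] = 0.05955 x 36.50 = 2.17 M.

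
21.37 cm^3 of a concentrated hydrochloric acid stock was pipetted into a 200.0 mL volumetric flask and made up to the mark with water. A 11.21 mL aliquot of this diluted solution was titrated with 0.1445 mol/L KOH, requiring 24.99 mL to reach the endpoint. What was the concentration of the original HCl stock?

n(KOH) = 0.1445 x 0.02499 = 0.003611 mol.
n(HCl) in the aliquot = 0.003611 mol.
[diluted HCl] = 0.003611 / 0.01121 = 0.3221 M.
Dilution factor = 200.0/21.37 = 9.359, so [stock] = 0.3221 x 9.359 = 3.01 M.

3.01 M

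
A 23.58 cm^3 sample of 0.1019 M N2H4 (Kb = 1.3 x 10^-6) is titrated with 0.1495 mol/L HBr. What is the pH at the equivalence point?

4.67

n(N2H4) = 0.1019 x 0.02358 = 0.002403 mol; V(HBr) at equivalence = 0.002403/0.1495 = 0.01607 L.
At equivalence the base is fully converted to N2H5+; total volume = 0.03965 L, so [N2H5+] = 0.002403/0.03965 = 0.06060 M.
Ka(N2H5+) = Kw/Kb = 1.0e-14 / 1.3 x 10^-6 = 7.69e-9.
[H^+] = sqrt(Ka x [N2H5+]) = sqrt(7.69e-9 x 0.06060) = 2.16e-5 M.
pH = -log(2.16e-5) = 4.67.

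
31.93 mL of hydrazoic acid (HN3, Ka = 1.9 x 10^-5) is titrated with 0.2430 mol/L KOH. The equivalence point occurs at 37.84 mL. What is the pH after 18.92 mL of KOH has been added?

4.72

18.92 mL is exactly half the equivalence volume (37.84/2), i.e. the half-equivalence point.
There, n(HA) = n(A^-), so pH = pKa = -log(1.9 x 10^-5) = 4.72.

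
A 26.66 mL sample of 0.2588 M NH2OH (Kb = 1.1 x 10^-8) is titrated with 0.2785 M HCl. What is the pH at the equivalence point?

3.46

n(NH2OH) = 0.2588 x 0.02666 = 0.006900 mol; V(HCl) at equivalence = 0.006900/0.2785 = 0.02477 L.
At equivalence the base is fully converted to NH3OH+; total volume = 0.05143 L, so [NH3OH+] = 0.006900/0.05143 = 0.1341 M.
Ka(NH3OH+) = Kw/Kb = 1.0e-14 / 1.1 x 10^-8 = 9.09e-7.
[H^+] = sqrt(Ka x [NH3OH+]) = sqrt(9.09e-7 x 0.1341) = 0.000349 M.
pH = -log(0.000349) = 3.46.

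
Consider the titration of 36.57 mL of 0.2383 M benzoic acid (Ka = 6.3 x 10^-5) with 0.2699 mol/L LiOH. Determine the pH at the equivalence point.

8.65

n(C6H5COOH) = 0.2383 x 0.03657 = 0.008715 mol; V(LiOH) at equivalence = 0.008715/0.2699 = 0.03229 L.
At equivalence all the acid is converted to C6H5COO-; total volume = 0.03657 + 0.03229 = 0.06886 L, so [C6H5COO-] = 0.008715/0.06886 = 0.1266 M.
Kb = Kw/Ka = 1.0e-14 / 6.3 x 10^-5 = 1.59e-10.
[OH^-] = sqrt(Kb x [C6H5COO-]) = sqrt(1.59e-10 x 0.1266) = 4.48e-6 M.
pOH = 5.35, so pH = 14.00 - 5.35 = 8.65.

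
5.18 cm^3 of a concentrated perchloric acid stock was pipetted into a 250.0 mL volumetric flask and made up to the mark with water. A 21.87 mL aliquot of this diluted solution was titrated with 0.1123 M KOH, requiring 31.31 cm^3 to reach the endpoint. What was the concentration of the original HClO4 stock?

7.76 M

n(KOH) = 0.1123 x 0.03131 = 0.003516 mol.
n(HClO4) in the aliquot = 0.003516 mol.
[diluted HClO4] = 0.003516 / 0.02187 = 0.1608 M.
Dilution factor = 250.0/5.180 = 48.26, so [stock] = 0.1608 x 48.26 = 7.76 M.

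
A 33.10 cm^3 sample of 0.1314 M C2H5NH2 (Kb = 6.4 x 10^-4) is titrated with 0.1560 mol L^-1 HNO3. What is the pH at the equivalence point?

n(C2H5NH2) = 0.1314 x 0.03310 = 0.004349 mol; V(HNO3) at equivalence = 0.004349/0.1560 = 0.02788 L.
At equivalence the base is fully converted to C2H5NH3+; total volume = 0.06098 L, so [C2H5NH3+] = 0.004349/0.06098 = 0.07132 M.
Ka(C2H5NH3+) = Kw/Kb = 1.0e-14 / 6.4 x 10^-4 = 1.56e-11.
[H^+] = sqrt(Ka x [C2H5NH3+]) = sqrt(1.56e-11 x 0.07132) = 1.06e-6 M.
pH = -log(1.06e-6) = 5.98.

5.98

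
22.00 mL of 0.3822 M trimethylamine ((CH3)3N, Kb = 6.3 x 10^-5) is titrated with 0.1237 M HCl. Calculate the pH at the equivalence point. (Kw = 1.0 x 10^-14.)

5.41

n((CH3)3N) = 0.3822 x 0.02200 = 0.008408 mol; V(HCl) at equivalence = 0.008408/0.1237 = 0.06797 L.
At equivalence the base is fully converted to (CH3)3NH+; total volume = 0.08997 L, so [(CH3)3NH+] = 0.008408/0.08997 = 0.09345 M.
Ka((CH3)3NH+) = Kw/Kb = 1.0e-14 / 6.3 x 10^-5 = 1.59e-10.
[H^+] = sqrt(Ka x [(CH3)3NH+]) = sqrt(1.59e-10 x 0.09345) = 3.85e-6 M.
pH = -log(3.85e-6) = 5.41.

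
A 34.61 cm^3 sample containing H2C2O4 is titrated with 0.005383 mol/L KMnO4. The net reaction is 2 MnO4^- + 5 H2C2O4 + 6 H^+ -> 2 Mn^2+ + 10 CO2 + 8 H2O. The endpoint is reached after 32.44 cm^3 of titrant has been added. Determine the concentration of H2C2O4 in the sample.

0.0126 M

n(KMnO4) = 0.005383 x 0.03244 = 0.0001746 mol.
From the balanced equation, 2 mol KMnO4 reacts with 5 mol H2C2O4, so n(H2C2O4) = 0.0001746 x 5/2 = 0.0004366 mol.
[H2C2O4] = 0.0004366 / 0.03461 L = 0.0126 M.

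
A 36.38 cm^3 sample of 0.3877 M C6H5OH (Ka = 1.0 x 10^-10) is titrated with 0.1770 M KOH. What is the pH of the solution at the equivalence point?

n(C6H5OH) = 0.3877 x 0.03638 = 0.01410 mol; V(KOH) at equivalence = 0.01410/0.1770 = 0.07969 L.
At equivalence all the acid is converted to C6H5O-; total volume = 0.03638 + 0.07969 = 0.1161 L, so [C6H5O-] = 0.01410/0.1161 = 0.1215 M.
Kb = Kw/Ka = 1.0e-14 / 1.0 x 10^-10 = 0.000100.
[OH^-] = sqrt(Kb x [C6H5O-]) = sqrt(0.000100 x 0.1215) = 0.00349 M.
pOH = 2.46, so pH = 14.00 - 2.46 = 11.54.

11.54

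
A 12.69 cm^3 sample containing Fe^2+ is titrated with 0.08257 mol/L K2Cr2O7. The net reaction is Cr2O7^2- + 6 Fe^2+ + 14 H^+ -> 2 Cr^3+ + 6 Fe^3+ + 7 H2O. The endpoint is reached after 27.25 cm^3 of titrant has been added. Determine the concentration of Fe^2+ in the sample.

n(K2Cr2O7) = 0.08257 x 0.02725 = 0.002250 mol.
From the balanced equation, 1 mol K2Cr2O7 reacts with 6 mol Fe^2+, so n(Fe^2+) = 0.002250 x 6/1 = 0.01350 mol.
[Fe^2+] = 0.01350 / 0.01269 L = 1.06 M.

1.06 M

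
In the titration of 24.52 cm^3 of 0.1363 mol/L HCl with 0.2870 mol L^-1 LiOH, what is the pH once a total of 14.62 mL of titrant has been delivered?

12.34

n(acid) = 0.1363 x 0.02452 = 0.003342 mol; n(LiOH) added = 0.2870 x 0.01462 = 0.004196 mol.
Base is in excess by 0.004196 - 0.003342 = 0.0008539 mol in a total volume of 0.03914 L.
[OH^-] = 0.0008539/0.03914 = 0.02182 M, so pOH = 1.66 and pH = 14.00 - 1.66 = 12.34.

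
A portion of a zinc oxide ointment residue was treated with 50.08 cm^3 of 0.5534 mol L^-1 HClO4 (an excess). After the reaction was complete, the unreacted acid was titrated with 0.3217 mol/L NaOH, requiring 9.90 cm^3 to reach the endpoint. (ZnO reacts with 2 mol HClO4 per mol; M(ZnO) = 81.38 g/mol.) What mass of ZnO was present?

0.998 g

Total n(HClO4) added = 0.5534 x 0.05008 = 0.02771 mol.
n(NaOH) used = 0.3217 x 0.009900 = 0.003185 mol, which equals the excess n(HClO4).
So n(HClO4) consumed by the sample = 0.02771 - 0.003185 = 0.02453 mol.
n(ZnO) = 0.02453 / 2 = 0.01226 mol.
mass = 0.01226 mol x 81.38 g/mol = 0.998 g.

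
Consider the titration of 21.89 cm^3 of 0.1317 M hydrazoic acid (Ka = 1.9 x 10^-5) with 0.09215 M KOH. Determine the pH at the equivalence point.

8.73

n(HN3) = 0.1317 x 0.02189 = 0.002883 mol; V(KOH) at equivalence = 0.002883/0.09215 = 0.03129 L.
At equivalence all the acid is converted to N3-; total volume = 0.02189 + 0.03129 = 0.05318 L, so [N3-] = 0.002883/0.05318 = 0.05422 M.
Kb = Kw/Ka = 1.0e-14 / 1.9 x 10^-5 = 5.26e-10.
[OH^-] = sqrt(Kb x [N3-]) = sqrt(5.26e-10 x 0.05422) = 5.34e-6 M.
pOH = 5.27, so pH = 14.00 - 5.27 = 8.73.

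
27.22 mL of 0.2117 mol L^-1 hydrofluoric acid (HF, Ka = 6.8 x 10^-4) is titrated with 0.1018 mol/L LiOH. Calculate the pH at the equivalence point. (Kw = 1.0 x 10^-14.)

n(HF) = 0.2117 x 0.02722 = 0.005762 mol; V(LiOH) at equivalence = 0.005762/0.1018 = 0.05661 L.
At equivalence all the acid is converted to F-; total volume = 0.02722 + 0.05661 = 0.08383 L, so [F-] = 0.005762/0.08383 = 0.06874 M.
Kb = Kw/Ka = 1.0e-14 / 6.8 x 10^-4 = 1.47e-11.
[OH^-] = sqrt(Kb x [F-]) = sqrt(1.47e-11 x 0.06874) = 1.01e-6 M.
pOH = 6.00, so pH = 14.00 - 6.00 = 8.00.

8.00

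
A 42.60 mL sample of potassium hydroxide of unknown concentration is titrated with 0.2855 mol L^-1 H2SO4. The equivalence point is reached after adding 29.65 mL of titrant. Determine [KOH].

n(H2SO4) delivered = 0.2855 x 0.02965 = 0.008465 mol.
The reaction is 2 KOH + 1 H2SO4, so n(KOH) = 0.008465 x 2/1 = 0.01693 mol.
[KOH] = 0.01693 mol / 0.04260 L = 0.397 M.

0.397 M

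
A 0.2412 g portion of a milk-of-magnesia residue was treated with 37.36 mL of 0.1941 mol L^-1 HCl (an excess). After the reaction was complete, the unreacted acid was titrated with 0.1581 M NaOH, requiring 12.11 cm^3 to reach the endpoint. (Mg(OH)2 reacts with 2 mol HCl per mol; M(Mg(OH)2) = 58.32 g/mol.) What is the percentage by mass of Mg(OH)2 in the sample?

Total n(HCl) added = 0.1941 x 0.03736 = 0.007252 mol.
n(NaOH) used = 0.1581 x 0.01211 = 0.001915 mol, which equals the excess n(HCl).
So n(HCl) consumed by the sample = 0.007252 - 0.001915 = 0.005337 mol.
n(Mg(OH)2) = 0.005337 / 2 = 0.002668 mol.
mass Mg(OH)2 = 0.002668 x 58.32 = 0.1556 g, so %Mg(OH)2 = 0.1556/0.2412 x 100 = 64.5%.

64.5%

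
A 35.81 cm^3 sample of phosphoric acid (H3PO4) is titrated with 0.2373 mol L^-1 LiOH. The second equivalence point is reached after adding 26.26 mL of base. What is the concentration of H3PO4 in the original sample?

0.0870 M

n(LiOH) = 0.2373 x 0.02626 = 0.006231 mol.
At the second equivalence point, 2 mol OH^- react per mol H3PO4, so n(H3PO4) = 0.006231 / 2 = 0.003116 mol.
[H3PO4] = 0.003116 / 0.03581 L = 0.0870 M.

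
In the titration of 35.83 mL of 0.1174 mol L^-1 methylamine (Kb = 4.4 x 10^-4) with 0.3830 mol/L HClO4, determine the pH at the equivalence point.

5.84

n(CH3NH2) = 0.1174 x 0.03583 = 0.004206 mol; V(HClO4) at equivalence = 0.004206/0.3830 = 0.01098 L.
At equivalence the base is fully converted to CH3NH3+; total volume = 0.04681 L, so [CH3NH3+] = 0.004206/0.04681 = 0.08986 M.
Ka(CH3NH3+) = Kw/Kb = 1.0e-14 / 4.4 x 10^-4 = 2.27e-11.
[H^+] = sqrt(Ka x [CH3NH3+]) = sqrt(2.27e-11 x 0.08986) = 1.43e-6 M.
pH = -log(1.43e-6) = 5.84.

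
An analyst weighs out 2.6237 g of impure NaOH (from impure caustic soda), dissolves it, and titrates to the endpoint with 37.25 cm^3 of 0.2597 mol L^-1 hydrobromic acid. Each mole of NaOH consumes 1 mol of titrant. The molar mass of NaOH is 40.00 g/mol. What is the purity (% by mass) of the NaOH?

n(HBr) = 0.2597 x 0.03725 = 0.009674 mol.
n(NaOH) = 0.009674 / 1 = 0.009674 mol.
mass of NaOH = 0.009674 x 40.00 = 0.3870 g.
% purity = 0.3870 / 2.6237 x 100 = 14.7%.

14.7%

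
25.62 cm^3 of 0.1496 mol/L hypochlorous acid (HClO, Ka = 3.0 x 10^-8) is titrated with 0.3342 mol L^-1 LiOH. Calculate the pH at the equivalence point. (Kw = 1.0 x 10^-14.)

10.27

n(HClO) = 0.1496 x 0.02562 = 0.003833 mol; V(LiOH) at equivalence = 0.003833/0.3342 = 0.01147 L.
At equivalence all the acid is converted to ClO-; total volume = 0.02562 + 0.01147 = 0.03709 L, so [ClO-] = 0.003833/0.03709 = 0.1033 M.
Kb = Kw/Ka = 1.0e-14 / 3.0 x 10^-8 = 3.33e-7.
[OH^-] = sqrt(Kb x [ClO-]) = sqrt(3.33e-7 x 0.1033) = 0.000186 M.
pOH = 3.73, so pH = 14.00 - 3.73 = 10.27.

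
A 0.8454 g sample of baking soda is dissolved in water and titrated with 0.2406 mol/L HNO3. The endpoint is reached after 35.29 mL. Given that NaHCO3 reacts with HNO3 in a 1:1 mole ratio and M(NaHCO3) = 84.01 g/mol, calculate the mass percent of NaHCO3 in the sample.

84.4%

n(HNO3) = 0.2406 x 0.03529 = 0.008491 mol.
n(NaHCO3) = 0.008491 / 1 = 0.008491 mol.
mass of NaHCO3 = 0.008491 x 84.01 = 0.7133 g.
% purity = 0.7133 / 0.8454 x 100 = 84.4%.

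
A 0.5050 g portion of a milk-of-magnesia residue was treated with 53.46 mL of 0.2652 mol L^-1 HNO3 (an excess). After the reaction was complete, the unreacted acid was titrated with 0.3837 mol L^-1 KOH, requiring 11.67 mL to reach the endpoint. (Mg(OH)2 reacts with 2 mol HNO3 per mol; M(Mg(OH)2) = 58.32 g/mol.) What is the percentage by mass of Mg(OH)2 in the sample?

56.0%

Total n(HNO3) added = 0.2652 x 0.05346 = 0.01418 mol.
n(KOH) used = 0.3837 x 0.01167 = 0.004478 mol, which equals the excess n(HNO3).
So n(HNO3) consumed by the sample = 0.01418 - 0.004478 = 0.009700 mol.
n(Mg(OH)2) = 0.009700 / 2 = 0.004850 mol.
mass Mg(OH)2 = 0.004850 x 58.32 = 0.2828 g, so %Mg(OH)2 = 0.2828/0.5050 x 100 = 56.0%.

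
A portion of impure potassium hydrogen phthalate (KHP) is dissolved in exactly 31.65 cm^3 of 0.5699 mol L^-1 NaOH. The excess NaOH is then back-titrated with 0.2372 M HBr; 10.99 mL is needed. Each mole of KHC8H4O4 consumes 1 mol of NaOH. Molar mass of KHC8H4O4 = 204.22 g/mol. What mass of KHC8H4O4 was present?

Total n(NaOH) added = 0.5699 x 0.03165 = 0.01804 mol.
n(HBr) used = 0.2372 x 0.01099 = 0.002607 mol, which equals the excess n(NaOH).
So n(NaOH) consumed by the sample = 0.01804 - 0.002607 = 0.01543 mol.
n(KHC8H4O4) = 0.01543 / 1 = 0.01543 mol.
mass = 0.01543 mol x 204.22 g/mol = 3.15 g.

3.15 g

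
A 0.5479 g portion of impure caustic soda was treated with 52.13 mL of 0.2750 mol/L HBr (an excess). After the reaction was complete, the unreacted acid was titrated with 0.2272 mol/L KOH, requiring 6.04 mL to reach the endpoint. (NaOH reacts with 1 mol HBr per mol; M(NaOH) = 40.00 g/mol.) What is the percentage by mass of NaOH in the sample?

Total n(HBr) added = 0.2750 x 0.05213 = 0.01434 mol.
n(KOH) used = 0.2272 x 0.006040 = 0.001372 mol, which equals the excess n(HBr).
So n(HBr) consumed by the sample = 0.01434 - 0.001372 = 0.01296 mol.
n(NaOH) = 0.01296 / 1 = 0.01296 mol.
mass NaOH = 0.01296 x 40.00 = 0.5185 g, so %NaOH = 0.5185/0.5479 x 100 = 94.6%.

94.6%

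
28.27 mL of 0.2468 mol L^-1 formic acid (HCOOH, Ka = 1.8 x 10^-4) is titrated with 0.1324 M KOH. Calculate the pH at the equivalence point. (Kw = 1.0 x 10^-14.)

n(HCOOH) = 0.2468 x 0.02827 = 0.006977 mol; V(KOH) at equivalence = 0.006977/0.1324 = 0.05270 L.
At equivalence all the acid is converted to HCOO-; total volume = 0.02827 + 0.05270 = 0.08097 L, so [HCOO-] = 0.006977/0.08097 = 0.08617 M.
Kb = Kw/Ka = 1.0e-14 / 1.8 x 10^-4 = 5.56e-11.
[OH^-] = sqrt(Kb x [HCOO-]) = sqrt(5.56e-11 x 0.08617) = 2.19e-6 M.
pOH = 5.66, so pH = 14.00 - 5.66 = 8.34.

8.34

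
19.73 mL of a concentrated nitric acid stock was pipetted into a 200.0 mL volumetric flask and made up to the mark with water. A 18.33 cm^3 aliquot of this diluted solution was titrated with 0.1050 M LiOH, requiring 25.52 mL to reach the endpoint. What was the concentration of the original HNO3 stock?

1.48 M

n(LiOH) = 0.1050 x 0.02552 = 0.002680 mol.
n(HNO3) in the aliquot = 0.002680 mol.
[diluted HNO3] = 0.002680 / 0.01833 = 0.1462 M.
Dilution factor = 200.0/19.73 = 10.14, so [stock] = 0.1462 x 10.14 = 1.48 M.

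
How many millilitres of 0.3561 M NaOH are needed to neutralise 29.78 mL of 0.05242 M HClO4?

n(HClO4) = 0.05242 mol/L x 0.02978 L = 0.001561 mol.
At equivalence n(NaOH) = n(HClO4) = 0.001561 mol.
V(NaOH) = 0.001561 / 0.3561 = 0.004384 L = 4.38 mL.

4.38 mL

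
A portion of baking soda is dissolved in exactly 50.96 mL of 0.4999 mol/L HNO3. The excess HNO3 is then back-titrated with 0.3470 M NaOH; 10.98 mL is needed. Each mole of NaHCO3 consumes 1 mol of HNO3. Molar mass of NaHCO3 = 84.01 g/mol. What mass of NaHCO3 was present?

Total n(HNO3) added = 0.4999 x 0.05096 = 0.02547 mol.
n(NaOH) used = 0.3470 x 0.01098 = 0.003810 mol, which equals the excess n(HNO3).
So n(HNO3) consumed by the sample = 0.02547 - 0.003810 = 0.02166 mol.
n(NaHCO3) = 0.02166 / 1 = 0.02166 mol.
mass = 0.02166 mol x 84.01 g/mol = 1.82 g.

1.82 g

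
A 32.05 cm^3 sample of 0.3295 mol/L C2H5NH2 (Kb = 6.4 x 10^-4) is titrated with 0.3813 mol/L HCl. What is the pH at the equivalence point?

5.78

n(C2H5NH2) = 0.3295 x 0.03205 = 0.01056 mol; V(HCl) at equivalence = 0.01056/0.3813 = 0.02770 L.
At equivalence the base is fully converted to C2H5NH3+; total volume = 0.05975 L, so [C2H5NH3+] = 0.01056/0.05975 = 0.1768 M.
Ka(C2H5NH3+) = Kw/Kb = 1.0e-14 / 6.4 x 10^-4 = 1.56e-11.
[H^+] = sqrt(Ka x [C2H5NH3+]) = sqrt(1.56e-11 x 0.1768) = 1.66e-6 M.
pH = -log(1.66e-6) = 5.78.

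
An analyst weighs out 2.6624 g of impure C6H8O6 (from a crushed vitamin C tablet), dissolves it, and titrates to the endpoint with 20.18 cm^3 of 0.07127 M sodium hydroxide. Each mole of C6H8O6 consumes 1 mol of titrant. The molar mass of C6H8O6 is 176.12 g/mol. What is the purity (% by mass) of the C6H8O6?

n(NaOH) = 0.07127 x 0.02018 = 0.001438 mol.
n(C6H8O6) = 0.001438 / 1 = 0.001438 mol.
mass of C6H8O6 = 0.001438 x 176.12 = 0.2533 g.
% purity = 0.2533 / 2.6624 x 100 = 9.51%.

9.51%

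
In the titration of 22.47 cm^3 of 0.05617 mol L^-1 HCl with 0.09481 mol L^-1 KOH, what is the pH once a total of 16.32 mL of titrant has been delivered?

n(acid) = 0.05617 x 0.02247 = 0.001262 mol; n(KOH) added = 0.09481 x 0.01632 = 0.001547 mol.
Base is in excess by 0.001547 - 0.001262 = 0.0002852 mol in a total volume of 0.03879 L.
[OH^-] = 0.0002852/0.03879 = 0.007351 M, so pOH = 2.13 and pH = 14.00 - 2.13 = 11.87.

11.87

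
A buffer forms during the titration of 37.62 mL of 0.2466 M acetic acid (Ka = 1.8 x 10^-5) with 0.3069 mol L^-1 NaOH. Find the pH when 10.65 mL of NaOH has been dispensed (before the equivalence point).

Initial n(CH3COOH) = 0.2466 x 0.03762 = 0.009277 mol.
n(NaOH) added = 0.3069 x 0.01065 = 0.003268 mol, converting that many moles of CH3COOH to CH3COO-.
Remaining n(CH3COOH) = 0.006009 mol; n(CH3COO-) = 0.003268 mol.
By Henderson-Hasselbalch, pH = pKa + log([A^-]/[HA]) = 4.74 + log(0.003268/0.006009) = 4.74 + (-0.26) = 4.48.

4.48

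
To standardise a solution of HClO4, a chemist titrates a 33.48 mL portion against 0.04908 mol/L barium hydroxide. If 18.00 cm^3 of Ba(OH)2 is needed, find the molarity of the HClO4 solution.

n(Ba(OH)2) delivered = 0.04908 x 0.01800 = 0.0008834 mol.
The reaction is 2 HClO4 + 1 Ba(OH)2, so n(HClO4) = 0.0008834 x 2/1 = 0.001767 mol.
[HClO4] = 0.001767 mol / 0.03348 L = 0.0528 M.

0.0528 M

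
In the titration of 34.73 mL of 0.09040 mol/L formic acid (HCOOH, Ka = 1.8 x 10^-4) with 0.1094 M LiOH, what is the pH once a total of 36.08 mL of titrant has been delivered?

n(acid) = 0.09040 x 0.03473 = 0.003140 mol; n(LiOH) added = 0.1094 x 0.03608 = 0.003947 mol.
Base is in excess by 0.003947 - 0.003140 = 0.0008076 mol in a total volume of 0.07081 L.
[OH^-] = 0.0008076/0.07081 = 0.01140 M, so pOH = 1.94 and pH = 14.00 - 1.94 = 12.06.

12.06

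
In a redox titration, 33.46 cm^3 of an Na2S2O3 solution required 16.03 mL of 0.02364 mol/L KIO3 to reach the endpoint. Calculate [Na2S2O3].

n(KIO3) = 0.02364 x 0.01603 = 0.0003789 mol.
From the balanced equation, 1 mol KIO3 reacts with 6 mol Na2S2O3, so n(Na2S2O3) = 0.0003789 x 6/1 = 0.002274 mol.
[Na2S2O3] = 0.002274 / 0.03346 L = 0.0680 M.

0.0680 M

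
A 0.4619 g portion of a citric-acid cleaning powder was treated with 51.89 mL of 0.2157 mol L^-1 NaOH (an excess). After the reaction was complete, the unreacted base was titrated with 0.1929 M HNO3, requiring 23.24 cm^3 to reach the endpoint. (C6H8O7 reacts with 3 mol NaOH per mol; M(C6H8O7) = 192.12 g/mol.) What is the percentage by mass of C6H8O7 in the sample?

Total n(NaOH) added = 0.2157 x 0.05189 = 0.01119 mol.
n(HNO3) used = 0.1929 x 0.02324 = 0.004483 mol, which equals the excess n(NaOH).
So n(NaOH) consumed by the sample = 0.01119 - 0.004483 = 0.006710 mol.
n(C6H8O7) = 0.006710 / 3 = 0.002237 mol.
mass C6H8O7 = 0.002237 x 192.12 = 0.4297 g, so %C6H8O7 = 0.4297/0.4619 x 100 = 93.0%.

93.0%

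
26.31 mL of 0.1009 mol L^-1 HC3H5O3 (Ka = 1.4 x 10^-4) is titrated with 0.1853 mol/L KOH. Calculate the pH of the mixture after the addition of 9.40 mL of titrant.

4.13

Initial n(HC3H5O3) = 0.1009 x 0.02631 = 0.002655 mol.
n(KOH) added = 0.1853 x 0.009400 = 0.001742 mol, converting that many moles of HC3H5O3 to C3H5O3-.
Remaining n(HC3H5O3) = 0.0009129 mol; n(C3H5O3-) = 0.001742 mol.
By Henderson-Hasselbalch, pH = pKa + log([A^-]/[HA]) = 3.85 + log(0.001742/0.0009129) = 3.85 + (+0.28) = 4.13.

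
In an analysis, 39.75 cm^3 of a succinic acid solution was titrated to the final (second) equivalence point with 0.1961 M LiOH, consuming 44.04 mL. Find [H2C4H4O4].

0.109 M

n(LiOH) = 0.1961 x 0.04404 = 0.008636 mol.
At the final (second) equivalence point, 2 mol OH^- react per mol H2C4H4O4, so n(H2C4H4O4) = 0.008636 / 2 = 0.004318 mol.
[H2C4H4O4] = 0.004318 / 0.03975 L = 0.109 M.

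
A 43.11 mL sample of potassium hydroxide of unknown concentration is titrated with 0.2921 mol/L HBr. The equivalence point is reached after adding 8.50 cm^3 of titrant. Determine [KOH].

0.0576 M

n(HBr) delivered = 0.2921 x 0.008500 = 0.002483 mol.
For a 1:1 reaction, n(KOH) = 0.002483 mol.
[KOH] = 0.002483 mol / 0.04311 L = 0.0576 M.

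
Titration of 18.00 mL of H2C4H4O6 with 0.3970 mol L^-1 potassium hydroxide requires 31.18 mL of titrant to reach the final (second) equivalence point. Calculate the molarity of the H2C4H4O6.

0.344 M

n(KOH) = 0.3970 x 0.03118 = 0.01238 mol.
At the final (second) equivalence point, 2 mol OH^- react per mol H2C4H4O6, so n(H2C4H4O6) = 0.01238 / 2 = 0.006189 mol.
[H2C4H4O6] = 0.006189 / 0.01800 L = 0.344 M.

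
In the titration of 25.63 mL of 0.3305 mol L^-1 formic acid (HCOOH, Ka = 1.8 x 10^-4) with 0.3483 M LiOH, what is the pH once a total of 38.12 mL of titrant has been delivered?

n(acid) = 0.3305 x 0.02563 = 0.008471 mol; n(LiOH) added = 0.3483 x 0.03812 = 0.01328 mol.
Base is in excess by 0.01328 - 0.008471 = 0.004806 mol in a total volume of 0.06375 L.
[OH^-] = 0.004806/0.06375 = 0.07540 M, so pOH = 1.12 and pH = 14.00 - 1.12 = 12.88.

12.88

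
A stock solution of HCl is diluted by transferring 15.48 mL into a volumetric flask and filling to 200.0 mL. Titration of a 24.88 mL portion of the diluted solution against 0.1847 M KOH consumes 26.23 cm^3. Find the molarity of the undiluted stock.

2.52 M

n(KOH) = 0.1847 x 0.02623 = 0.004845 mol.
n(HCl) in the aliquot = 0.004845 mol.
[diluted HCl] = 0.004845 / 0.02488 = 0.1947 M.
Dilution factor = 200.0/15.48 = 12.92, so [stock] = 0.1947 x 12.92 = 2.52 M.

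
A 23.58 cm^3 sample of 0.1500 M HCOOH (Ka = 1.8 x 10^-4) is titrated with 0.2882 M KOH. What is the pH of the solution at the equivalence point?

8.37

n(HCOOH) = 0.1500 x 0.02358 = 0.003537 mol; V(KOH) at equivalence = 0.003537/0.2882 = 0.01227 L.
At equivalence all the acid is converted to HCOO-; total volume = 0.02358 + 0.01227 = 0.03585 L, so [HCOO-] = 0.003537/0.03585 = 0.09865 M.
Kb = Kw/Ka = 1.0e-14 / 1.8 x 10^-4 = 5.56e-11.
[OH^-] = sqrt(Kb x [HCOO-]) = sqrt(5.56e-11 x 0.09865) = 2.34e-6 M.
pOH = 5.63, so pH = 14.00 - 5.63 = 8.37.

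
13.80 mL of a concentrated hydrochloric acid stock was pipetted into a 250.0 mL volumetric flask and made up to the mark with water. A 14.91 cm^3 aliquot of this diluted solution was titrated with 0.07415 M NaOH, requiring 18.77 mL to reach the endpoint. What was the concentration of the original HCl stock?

1.69 M

n(NaOH) = 0.07415 x 0.01877 = 0.001392 mol.
n(HCl) in the aliquot = 0.001392 mol.
[diluted HCl] = 0.001392 / 0.01491 = 0.09335 M.
Dilution factor = 250.0/13.80 = 18.12, so [stock] = 0.09335 x 18.12 = 1.69 M.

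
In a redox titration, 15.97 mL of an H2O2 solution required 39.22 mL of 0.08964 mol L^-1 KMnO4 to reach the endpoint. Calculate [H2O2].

0.550 M

n(KMnO4) = 0.08964 x 0.03922 = 0.003516 mol.
From the balanced equation, 2 mol KMnO4 reacts with 5 mol H2O2, so n(H2O2) = 0.003516 x 5/2 = 0.008789 mol.
[H2O2] = 0.008789 / 0.01597 L = 0.550 M.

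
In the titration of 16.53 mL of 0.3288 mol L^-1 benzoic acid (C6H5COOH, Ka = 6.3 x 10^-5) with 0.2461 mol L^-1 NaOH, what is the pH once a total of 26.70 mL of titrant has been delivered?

12.42

n(acid) = 0.3288 x 0.01653 = 0.005435 mol; n(NaOH) added = 0.2461 x 0.02670 = 0.006571 mol.
Base is in excess by 0.006571 - 0.005435 = 0.001136 mol in a total volume of 0.04323 L.
[OH^-] = 0.001136/0.04323 = 0.02627 M, so pOH = 1.58 and pH = 14.00 - 1.58 = 12.42.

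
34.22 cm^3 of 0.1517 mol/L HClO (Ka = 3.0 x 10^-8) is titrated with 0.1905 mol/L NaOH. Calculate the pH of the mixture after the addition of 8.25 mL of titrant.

Initial n(HClO) = 0.1517 x 0.03422 = 0.005191 mol.
n(NaOH) added = 0.1905 x 0.008250 = 0.001572 mol, converting that many moles of HClO to ClO-.
Remaining n(HClO) = 0.003620 mol; n(ClO-) = 0.001572 mol.
By Henderson-Hasselbalch, pH = pKa + log([A^-]/[HA]) = 7.52 + log(0.001572/0.003620) = 7.52 + (-0.36) = 7.16.

7.16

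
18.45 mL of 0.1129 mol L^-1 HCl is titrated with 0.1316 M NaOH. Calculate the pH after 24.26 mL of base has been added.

n(acid) = 0.1129 x 0.01845 = 0.002083 mol; n(NaOH) added = 0.1316 x 0.02426 = 0.003193 mol.
Base is in excess by 0.003193 - 0.002083 = 0.001110 mol in a total volume of 0.04271 L.
[OH^-] = 0.001110/0.04271 = 0.02598 M, so pOH = 1.59 and pH = 14.00 - 1.59 = 12.41.

12.41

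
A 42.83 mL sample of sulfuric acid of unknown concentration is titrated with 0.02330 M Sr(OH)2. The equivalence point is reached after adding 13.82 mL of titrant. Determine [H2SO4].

n(Sr(OH)2) delivered = 0.02330 x 0.01382 = 0.0003220 mol.
For a 1:1 reaction, n(H2SO4) = 0.0003220 mol.
[H2SO4] = 0.0003220 mol / 0.04283 L = 0.00752 M.

0.00752 M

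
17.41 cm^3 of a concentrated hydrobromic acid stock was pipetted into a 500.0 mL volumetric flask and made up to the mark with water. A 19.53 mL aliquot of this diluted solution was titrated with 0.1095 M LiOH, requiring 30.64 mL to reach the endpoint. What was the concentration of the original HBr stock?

4.93 M

n(LiOH) = 0.1095 x 0.03064 = 0.003355 mol.
n(HBr) in the aliquot = 0.003355 mol.
[diluted HBr] = 0.003355 / 0.01953 = 0.1718 M.
Dilution factor = 500.0/17.41 = 28.72, so [stock] = 0.1718 x 28.72 = 4.93 M.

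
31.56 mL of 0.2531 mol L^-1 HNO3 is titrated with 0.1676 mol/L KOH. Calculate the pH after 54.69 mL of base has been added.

n(acid) = 0.2531 x 0.03156 = 0.007988 mol; n(KOH) added = 0.1676 x 0.05469 = 0.009166 mol.
Base is in excess by 0.009166 - 0.007988 = 0.001178 mol in a total volume of 0.08625 L.
[OH^-] = 0.001178/0.08625 = 0.01366 M, so pOH = 1.86 and pH = 14.00 - 1.86 = 12.14.

12.14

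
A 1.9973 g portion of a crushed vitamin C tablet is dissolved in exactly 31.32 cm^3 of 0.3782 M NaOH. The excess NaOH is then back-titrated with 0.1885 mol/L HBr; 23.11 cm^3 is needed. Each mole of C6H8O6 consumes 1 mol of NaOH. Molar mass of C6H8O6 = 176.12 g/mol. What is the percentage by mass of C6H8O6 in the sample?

Total n(NaOH) added = 0.3782 x 0.03132 = 0.01185 mol.
n(HBr) used = 0.1885 x 0.02311 = 0.004356 mol, which equals the excess n(NaOH).
So n(NaOH) consumed by the sample = 0.01185 - 0.004356 = 0.007489 mol.
n(C6H8O6) = 0.007489 / 1 = 0.007489 mol.
mass C6H8O6 = 0.007489 x 176.12 = 1.319 g, so %C6H8O6 = 1.319/1.9973 x 100 = 66.0%.

66.0%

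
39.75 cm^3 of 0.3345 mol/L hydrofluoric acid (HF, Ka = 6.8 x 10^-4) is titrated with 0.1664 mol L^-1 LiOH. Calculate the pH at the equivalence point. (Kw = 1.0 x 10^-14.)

8.11

n(HF) = 0.3345 x 0.03975 = 0.01330 mol; V(LiOH) at equivalence = 0.01330/0.1664 = 0.07991 L.
At equivalence all the acid is converted to F-; total volume = 0.03975 + 0.07991 = 0.1197 L, so [F-] = 0.01330/0.1197 = 0.1111 M.
Kb = Kw/Ka = 1.0e-14 / 6.8 x 10^-4 = 1.47e-11.
[OH^-] = sqrt(Kb x [F-]) = sqrt(1.47e-11 x 0.1111) = 1.28e-6 M.
pOH = 5.89, so pH = 14.00 - 5.89 = 8.11.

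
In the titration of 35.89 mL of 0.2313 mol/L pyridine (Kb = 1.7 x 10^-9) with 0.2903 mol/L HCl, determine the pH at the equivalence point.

n(C5H5N) = 0.2313 x 0.03589 = 0.008301 mol; V(HCl) at equivalence = 0.008301/0.2903 = 0.02860 L.
At equivalence the base is fully converted to C5H5NH+; total volume = 0.06449 L, so [C5H5NH+] = 0.008301/0.06449 = 0.1287 M.
Ka(C5H5NH+) = Kw/Kb = 1.0e-14 / 1.7 x 10^-9 = 5.88e-6.
[H^+] = sqrt(Ka x [C5H5NH+]) = sqrt(5.88e-6 x 0.1287) = 0.000870 M.
pH = -log(0.000870) = 3.06.

3.06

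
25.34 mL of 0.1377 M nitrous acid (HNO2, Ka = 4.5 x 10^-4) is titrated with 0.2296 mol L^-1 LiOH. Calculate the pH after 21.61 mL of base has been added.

n(acid) = 0.1377 x 0.02534 = 0.003489 mol; n(LiOH) added = 0.2296 x 0.02161 = 0.004962 mol.
Base is in excess by 0.004962 - 0.003489 = 0.001472 mol in a total volume of 0.04695 L.
[OH^-] = 0.001472/0.04695 = 0.03136 M, so pOH = 1.50 and pH = 14.00 - 1.50 = 12.50.

12.50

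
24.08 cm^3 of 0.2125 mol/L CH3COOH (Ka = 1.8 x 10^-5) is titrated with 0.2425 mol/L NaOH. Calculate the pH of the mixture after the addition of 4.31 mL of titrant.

Initial n(CH3COOH) = 0.2125 x 0.02408 = 0.005117 mol.
n(NaOH) added = 0.2425 x 0.004310 = 0.001045 mol, converting that many moles of CH3COOH to CH3COO-.
Remaining n(CH3COOH) = 0.004072 mol; n(CH3COO-) = 0.001045 mol.
By Henderson-Hasselbalch, pH = pKa + log([A^-]/[HA]) = 4.74 + log(0.001045/0.004072) = 4.74 + (-0.59) = 4.15.

4.15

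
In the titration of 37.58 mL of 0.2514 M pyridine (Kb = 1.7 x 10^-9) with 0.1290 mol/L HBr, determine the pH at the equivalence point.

3.15

n(C5H5N) = 0.2514 x 0.03758 = 0.009448 mol; V(HBr) at equivalence = 0.009448/0.1290 = 0.07324 L.
At equivalence the base is fully converted to C5H5NH+; total volume = 0.1108 L, so [C5H5NH+] = 0.009448/0.1108 = 0.08525 M.
Ka(C5H5NH+) = Kw/Kb = 1.0e-14 / 1.7 x 10^-9 = 5.88e-6.
[H^+] = sqrt(Ka x [C5H5NH+]) = sqrt(5.88e-6 x 0.08525) = 0.000708 M.
pH = -log(0.000708) = 3.15.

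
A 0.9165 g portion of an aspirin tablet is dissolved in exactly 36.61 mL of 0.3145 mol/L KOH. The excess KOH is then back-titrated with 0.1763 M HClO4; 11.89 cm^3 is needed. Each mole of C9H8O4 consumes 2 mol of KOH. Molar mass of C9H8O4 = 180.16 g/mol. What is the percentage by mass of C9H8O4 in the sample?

92.6%

Total n(KOH) added = 0.3145 x 0.03661 = 0.01151 mol.
n(HClO4) used = 0.1763 x 0.01189 = 0.002096 mol, which equals the excess n(KOH).
So n(KOH) consumed by the sample = 0.01151 - 0.002096 = 0.009418 mol.
n(C9H8O4) = 0.009418 / 2 = 0.004709 mol.
mass C9H8O4 = 0.004709 x 180.16 = 0.8483 g, so %C9H8O4 = 0.8483/0.9165 x 100 = 92.6%.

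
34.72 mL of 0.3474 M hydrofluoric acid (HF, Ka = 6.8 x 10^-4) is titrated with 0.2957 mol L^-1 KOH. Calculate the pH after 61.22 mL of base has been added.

n(acid) = 0.3474 x 0.03472 = 0.01206 mol; n(KOH) added = 0.2957 x 0.06122 = 0.01810 mol.
Base is in excess by 0.01810 - 0.01206 = 0.006041 mol in a total volume of 0.09594 L.
[OH^-] = 0.006041/0.09594 = 0.06297 M, so pOH = 1.20 and pH = 14.00 - 1.20 = 12.80.

12.80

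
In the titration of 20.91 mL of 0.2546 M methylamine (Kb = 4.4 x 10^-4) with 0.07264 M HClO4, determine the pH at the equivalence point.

n(CH3NH2) = 0.2546 x 0.02091 = 0.005324 mol; V(HClO4) at equivalence = 0.005324/0.07264 = 0.07329 L.
At equivalence the base is fully converted to CH3NH3+; total volume = 0.09420 L, so [CH3NH3+] = 0.005324/0.09420 = 0.05652 M.
Ka(CH3NH3+) = Kw/Kb = 1.0e-14 / 4.4 x 10^-4 = 2.27e-11.
[H^+] = sqrt(Ka x [CH3NH3+]) = sqrt(2.27e-11 x 0.05652) = 1.13e-6 M.
pH = -log(1.13e-6) = 5.95.

5.95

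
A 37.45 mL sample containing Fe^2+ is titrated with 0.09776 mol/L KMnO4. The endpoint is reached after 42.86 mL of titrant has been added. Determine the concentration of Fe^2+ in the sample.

0.559 M

n(KMnO4) = 0.09776 x 0.04286 = 0.004190 mol.
From the balanced equation, 1 mol KMnO4 reacts with 5 mol Fe^2+, so n(Fe^2+) = 0.004190 x 5/1 = 0.02095 mol.
[Fe^2+] = 0.02095 / 0.03745 L = 0.559 M.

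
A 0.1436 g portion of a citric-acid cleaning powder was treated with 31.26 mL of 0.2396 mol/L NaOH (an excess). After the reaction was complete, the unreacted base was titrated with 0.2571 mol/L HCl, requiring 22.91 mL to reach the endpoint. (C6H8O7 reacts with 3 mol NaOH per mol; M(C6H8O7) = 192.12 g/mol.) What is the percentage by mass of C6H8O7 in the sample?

Total n(NaOH) added = 0.2396 x 0.03126 = 0.007490 mol.
n(HCl) used = 0.2571 x 0.02291 = 0.005890 mol, which equals the excess n(NaOH).
So n(NaOH) consumed by the sample = 0.007490 - 0.005890 = 0.001600 mol.
n(C6H8O7) = 0.001600 / 3 = 0.0005332 mol.
mass C6H8O7 = 0.0005332 x 192.12 = 0.1024 g, so %C6H8O7 = 0.1024/0.1436 x 100 = 71.3%.

71.3%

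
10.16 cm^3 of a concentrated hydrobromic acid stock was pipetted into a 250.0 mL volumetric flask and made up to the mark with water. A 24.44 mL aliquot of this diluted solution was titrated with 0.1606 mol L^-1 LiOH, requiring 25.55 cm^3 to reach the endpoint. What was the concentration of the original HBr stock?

4.13 M

n(LiOH) = 0.1606 x 0.02555 = 0.004103 mol.
n(HBr) in the aliquot = 0.004103 mol.
[diluted HBr] = 0.004103 / 0.02444 = 0.1679 M.
Dilution factor = 250.0/10.16 = 24.61, so [stock] = 0.1679 x 24.61 = 4.13 M.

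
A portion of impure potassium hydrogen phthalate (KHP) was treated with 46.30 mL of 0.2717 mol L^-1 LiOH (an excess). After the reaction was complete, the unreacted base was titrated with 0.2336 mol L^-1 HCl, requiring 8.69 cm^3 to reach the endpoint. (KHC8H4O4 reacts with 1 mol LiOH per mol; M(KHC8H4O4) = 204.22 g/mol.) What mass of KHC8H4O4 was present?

Total n(LiOH) added = 0.2717 x 0.04630 = 0.01258 mol.
n(HCl) used = 0.2336 x 0.008690 = 0.002030 mol, which equals the excess n(LiOH).
So n(LiOH) consumed by the sample = 0.01258 - 0.002030 = 0.01055 mol.
n(KHC8H4O4) = 0.01055 / 1 = 0.01055 mol.
mass = 0.01055 mol x 204.22 g/mol = 2.15 g.

2.15 g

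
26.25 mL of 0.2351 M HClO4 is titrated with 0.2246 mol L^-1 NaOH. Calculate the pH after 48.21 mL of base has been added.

n(acid) = 0.2351 x 0.02625 = 0.006171 mol; n(NaOH) added = 0.2246 x 0.04821 = 0.01083 mol.
Base is in excess by 0.01083 - 0.006171 = 0.004657 mol in a total volume of 0.07446 L.
[OH^-] = 0.004657/0.07446 = 0.06254 M, so pOH = 1.20 and pH = 14.00 - 1.20 = 12.80.

12.80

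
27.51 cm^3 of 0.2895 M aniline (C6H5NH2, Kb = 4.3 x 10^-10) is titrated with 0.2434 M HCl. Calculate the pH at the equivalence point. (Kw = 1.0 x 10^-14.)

n(C6H5NH2) = 0.2895 x 0.02751 = 0.007964 mol; V(HCl) at equivalence = 0.007964/0.2434 = 0.03272 L.
At equivalence the base is fully converted to C6H5NH3+; total volume = 0.06023 L, so [C6H5NH3+] = 0.007964/0.06023 = 0.1322 M.
Ka(C6H5NH3+) = Kw/Kb = 1.0e-14 / 4.3 x 10^-10 = 2.33e-5.
[H^+] = sqrt(Ka x [C6H5NH3+]) = sqrt(2.33e-5 x 0.1322) = 0.00175 M.
pH = -log(0.00175) = 2.76.

2.76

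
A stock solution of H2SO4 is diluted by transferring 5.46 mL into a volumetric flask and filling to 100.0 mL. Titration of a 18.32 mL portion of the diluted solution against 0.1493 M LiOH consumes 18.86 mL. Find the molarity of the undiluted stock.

1.41 M

n(LiOH) = 0.1493 x 0.01886 = 0.002816 mol.
n(H2SO4) in the aliquot = 0.002816 x 1/2 = 0.001408 mol.
[diluted H2SO4] = 0.001408 / 0.01832 = 0.07685 M.
Dilution factor = 100.0/5.460 = 18.32, so [stock] = 0.07685 x 18.32 = 1.41 M.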